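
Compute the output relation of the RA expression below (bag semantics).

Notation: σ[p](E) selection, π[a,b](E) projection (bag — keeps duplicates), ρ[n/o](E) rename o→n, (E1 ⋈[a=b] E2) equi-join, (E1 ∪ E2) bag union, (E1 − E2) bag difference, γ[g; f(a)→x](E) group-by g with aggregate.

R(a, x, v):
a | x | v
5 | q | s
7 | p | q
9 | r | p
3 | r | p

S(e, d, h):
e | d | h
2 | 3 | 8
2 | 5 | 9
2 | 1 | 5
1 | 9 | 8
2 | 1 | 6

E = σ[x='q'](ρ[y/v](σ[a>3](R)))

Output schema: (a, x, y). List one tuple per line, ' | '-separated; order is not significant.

Subexpression sizes:
  R → 4
  σ[a>3](R) → 3
  ρ[y/v](σ[a>3](R)) → 3
  σ[x='q'](ρ[y/v](σ[a>3](R))) → 1

== RESULT ==
a | x | y
5 | q | s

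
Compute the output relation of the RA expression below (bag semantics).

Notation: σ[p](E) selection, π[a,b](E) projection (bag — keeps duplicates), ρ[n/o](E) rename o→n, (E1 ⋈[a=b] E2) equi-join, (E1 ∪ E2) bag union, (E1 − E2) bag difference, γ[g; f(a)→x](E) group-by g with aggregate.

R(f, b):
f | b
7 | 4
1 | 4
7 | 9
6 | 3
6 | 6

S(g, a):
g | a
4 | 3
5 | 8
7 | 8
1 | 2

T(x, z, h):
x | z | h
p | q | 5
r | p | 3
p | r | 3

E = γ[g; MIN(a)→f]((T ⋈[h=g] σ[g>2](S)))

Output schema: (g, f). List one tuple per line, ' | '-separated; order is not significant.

Per-node cardinality:
  T → 3
  S → 4
  σ[g>2](S) → 3
  (T ⋈[h=g] σ[g>2](S)) → 1
  γ[g; MIN(a)→f]((T ⋈[h=g] σ[g>2](S))) → 1

== RESULT ==
g | f
5 | 8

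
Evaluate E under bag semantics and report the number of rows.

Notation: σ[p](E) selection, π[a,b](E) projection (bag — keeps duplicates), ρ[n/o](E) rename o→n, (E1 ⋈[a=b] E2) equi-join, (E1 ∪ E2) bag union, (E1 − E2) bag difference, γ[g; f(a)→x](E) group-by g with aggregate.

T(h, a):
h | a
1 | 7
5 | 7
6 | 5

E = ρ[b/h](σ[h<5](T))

Row counts bottom-up:
  T → 3
  σ[h<5](T) → 1
  ρ[b/h](σ[h<5](T)) → 1

|E| = 1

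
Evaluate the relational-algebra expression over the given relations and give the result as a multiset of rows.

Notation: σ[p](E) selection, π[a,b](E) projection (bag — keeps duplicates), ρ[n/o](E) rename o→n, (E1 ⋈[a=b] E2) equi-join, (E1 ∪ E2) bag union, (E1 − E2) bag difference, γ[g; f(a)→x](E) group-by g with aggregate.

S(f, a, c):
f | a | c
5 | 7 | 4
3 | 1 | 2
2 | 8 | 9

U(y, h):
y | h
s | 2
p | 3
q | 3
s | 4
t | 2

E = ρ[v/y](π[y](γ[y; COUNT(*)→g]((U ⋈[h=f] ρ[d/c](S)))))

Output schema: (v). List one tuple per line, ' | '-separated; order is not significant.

Stepwise |·|:
  U → 5
  S → 3
  ρ[d/c](S) → 3
  (U ⋈[h=f] ρ[d/c](S)) → 4
  γ[y; COUNT(*)→g]((U ⋈[h=f] ρ[d/c](S))) → 4
  π[y](γ[y; COUNT(*)→g]((U ⋈[h=f] ρ[d/c](S)))) → 4
  ρ[v/y](π[y](γ[y; COUNT(*)→g]((U ⋈[h=f] ρ[d/c](S))))) → 4

== RESULT ==
v
p
q
s
t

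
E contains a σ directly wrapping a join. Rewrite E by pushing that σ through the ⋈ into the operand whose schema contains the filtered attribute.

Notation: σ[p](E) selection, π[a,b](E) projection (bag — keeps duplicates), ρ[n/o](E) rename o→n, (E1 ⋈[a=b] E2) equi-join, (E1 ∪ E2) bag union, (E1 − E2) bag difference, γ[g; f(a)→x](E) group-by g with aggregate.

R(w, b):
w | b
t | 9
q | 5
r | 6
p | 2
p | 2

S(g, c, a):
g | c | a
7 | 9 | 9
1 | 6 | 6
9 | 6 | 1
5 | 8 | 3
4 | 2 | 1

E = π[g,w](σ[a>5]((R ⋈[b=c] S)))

σ filters on a, owned by the right side.
E' = π[g,w]((R ⋈[b=c] σ[a>5](S)))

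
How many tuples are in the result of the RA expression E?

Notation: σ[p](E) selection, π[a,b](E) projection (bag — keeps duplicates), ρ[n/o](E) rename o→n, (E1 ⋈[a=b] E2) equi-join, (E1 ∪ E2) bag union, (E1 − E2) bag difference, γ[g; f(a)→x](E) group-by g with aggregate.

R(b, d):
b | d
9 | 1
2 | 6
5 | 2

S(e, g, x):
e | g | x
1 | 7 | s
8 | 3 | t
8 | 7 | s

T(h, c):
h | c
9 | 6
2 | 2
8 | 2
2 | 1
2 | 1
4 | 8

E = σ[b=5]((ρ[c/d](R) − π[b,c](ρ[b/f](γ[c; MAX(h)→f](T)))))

Per-node cardinality:
  R → 3
  ρ[c/d](R) → 3
  T → 6
  γ[c; MAX(h)→f](T) → 4
  ρ[b/f](γ[c; MAX(h)→f](T)) → 4
  π[b,c](ρ[b/f](γ[c; MAX(h)→f](T))) → 4
  (ρ[c/d](R) − π[b,c](ρ[b/f](γ[c; MAX(h)→f](T)))) → 3
  σ[b=5]((ρ[c/d](R) − π[b,c](ρ[b/f](γ[c; MAX(h)→f](T))))) → 1

|E| = 1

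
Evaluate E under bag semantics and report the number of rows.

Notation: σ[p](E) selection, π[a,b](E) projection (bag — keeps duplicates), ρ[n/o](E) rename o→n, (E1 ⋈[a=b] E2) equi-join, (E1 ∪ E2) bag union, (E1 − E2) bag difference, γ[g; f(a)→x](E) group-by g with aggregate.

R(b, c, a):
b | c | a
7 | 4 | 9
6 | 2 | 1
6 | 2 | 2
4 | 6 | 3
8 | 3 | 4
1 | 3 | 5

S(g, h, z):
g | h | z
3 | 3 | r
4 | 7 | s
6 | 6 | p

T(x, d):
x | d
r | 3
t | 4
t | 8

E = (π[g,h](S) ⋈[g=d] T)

Per-node cardinality:
  S → 3
  π[g,h](S) → 3
  T → 3
  (π[g,h](S) ⋈[g=d] T) → 2

|E| = 2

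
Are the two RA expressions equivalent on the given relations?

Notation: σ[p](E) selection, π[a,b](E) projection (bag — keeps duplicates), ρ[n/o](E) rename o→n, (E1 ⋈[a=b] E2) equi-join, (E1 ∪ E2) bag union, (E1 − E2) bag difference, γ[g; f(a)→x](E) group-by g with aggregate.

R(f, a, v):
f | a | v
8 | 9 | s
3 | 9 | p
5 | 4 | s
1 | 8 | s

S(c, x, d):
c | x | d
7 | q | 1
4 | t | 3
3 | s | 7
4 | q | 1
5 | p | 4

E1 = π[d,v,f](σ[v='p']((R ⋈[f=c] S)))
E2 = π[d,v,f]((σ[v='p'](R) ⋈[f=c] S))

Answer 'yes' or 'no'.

E1 stepwise |·|:
  R → 4
  S → 5
  (R ⋈[f=c] S) → 2
  σ[v='p']((R ⋈[f=c] S)) → 1
  π[d,v,f](σ[v='p']((R ⋈[f=c] S))) → 1
E2 stepwise |·|:
  R → 4
  σ[v='p'](R) → 1
  S → 5
  (σ[v='p'](R) ⋈[f=c] S) → 1
  π[d,v,f]((σ[v='p'](R) ⋈[f=c] S)) → 1

E1 and E2 produce the same multiset:
d | v | f
7 | p | 3

yes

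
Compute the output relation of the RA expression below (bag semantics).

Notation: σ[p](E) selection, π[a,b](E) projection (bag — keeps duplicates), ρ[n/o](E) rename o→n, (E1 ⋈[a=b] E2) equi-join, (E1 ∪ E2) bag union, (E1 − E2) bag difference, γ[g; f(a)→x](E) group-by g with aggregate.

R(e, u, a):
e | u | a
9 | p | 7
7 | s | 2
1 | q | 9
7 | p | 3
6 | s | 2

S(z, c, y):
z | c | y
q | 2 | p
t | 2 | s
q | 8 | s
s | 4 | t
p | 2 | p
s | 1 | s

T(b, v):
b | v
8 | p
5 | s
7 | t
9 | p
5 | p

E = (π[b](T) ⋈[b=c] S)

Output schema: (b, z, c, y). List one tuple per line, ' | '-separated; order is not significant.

Per-node cardinality:
  T → 5
  π[b](T) → 5
  S → 6
  (π[b](T) ⋈[b=c] S) → 1

== RESULT ==
b | z | c | y
8 | q | 8 | s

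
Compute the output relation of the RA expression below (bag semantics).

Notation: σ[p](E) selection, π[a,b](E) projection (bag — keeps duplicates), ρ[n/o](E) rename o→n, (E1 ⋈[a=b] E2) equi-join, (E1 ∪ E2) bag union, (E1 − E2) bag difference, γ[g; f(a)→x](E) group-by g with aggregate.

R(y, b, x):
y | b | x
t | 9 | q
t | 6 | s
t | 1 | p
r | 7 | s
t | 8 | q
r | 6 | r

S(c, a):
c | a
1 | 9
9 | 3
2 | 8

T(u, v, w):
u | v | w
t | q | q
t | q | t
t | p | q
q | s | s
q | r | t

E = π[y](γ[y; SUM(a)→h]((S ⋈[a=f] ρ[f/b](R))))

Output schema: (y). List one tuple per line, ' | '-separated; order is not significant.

Stepwise |·|:
  S → 3
  R → 6
  ρ[f/b](R) → 6
  (S ⋈[a=f] ρ[f/b](R)) → 2
  γ[y; SUM(a)→h]((S ⋈[a=f] ρ[f/b](R))) → 1
  π[y](γ[y; SUM(a)→h]((S ⋈[a=f] ρ[f/b](R)))) → 1

== RESULT ==
y
t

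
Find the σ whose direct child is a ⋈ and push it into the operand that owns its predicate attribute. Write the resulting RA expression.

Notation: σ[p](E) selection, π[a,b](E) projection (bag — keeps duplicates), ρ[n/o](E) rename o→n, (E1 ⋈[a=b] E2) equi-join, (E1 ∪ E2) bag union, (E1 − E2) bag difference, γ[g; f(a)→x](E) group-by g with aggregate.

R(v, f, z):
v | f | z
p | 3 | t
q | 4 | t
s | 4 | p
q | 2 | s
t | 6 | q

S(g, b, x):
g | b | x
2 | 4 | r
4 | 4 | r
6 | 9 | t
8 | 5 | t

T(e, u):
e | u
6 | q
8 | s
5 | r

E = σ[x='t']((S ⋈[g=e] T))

σ filters on x, owned by the left side.
E' = (σ[x='t'](S) ⋈[g=e] T)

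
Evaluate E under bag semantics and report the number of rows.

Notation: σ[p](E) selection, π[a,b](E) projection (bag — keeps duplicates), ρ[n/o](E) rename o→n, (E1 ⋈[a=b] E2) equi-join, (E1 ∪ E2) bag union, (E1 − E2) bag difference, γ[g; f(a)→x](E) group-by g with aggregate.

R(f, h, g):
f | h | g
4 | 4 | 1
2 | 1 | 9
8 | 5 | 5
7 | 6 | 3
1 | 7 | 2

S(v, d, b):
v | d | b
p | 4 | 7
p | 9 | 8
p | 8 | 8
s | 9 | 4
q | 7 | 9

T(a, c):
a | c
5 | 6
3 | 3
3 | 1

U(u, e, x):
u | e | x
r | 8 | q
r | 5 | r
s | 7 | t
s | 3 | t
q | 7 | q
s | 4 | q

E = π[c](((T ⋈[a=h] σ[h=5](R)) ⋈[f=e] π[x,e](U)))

Row counts bottom-up:
  T → 3
  R → 5
  σ[h=5](R) → 1
  (T ⋈[a=h] σ[h=5](R)) → 1
  U → 6
  π[x,e](U) → 6
  ((T ⋈[a=h] σ[h=5](R)) ⋈[f=e] π[x,e](U)) → 1
  π[c](((T ⋈[a=h] σ[h=5](R)) ⋈[f=e] π[x,e](U))) → 1

|E| = 1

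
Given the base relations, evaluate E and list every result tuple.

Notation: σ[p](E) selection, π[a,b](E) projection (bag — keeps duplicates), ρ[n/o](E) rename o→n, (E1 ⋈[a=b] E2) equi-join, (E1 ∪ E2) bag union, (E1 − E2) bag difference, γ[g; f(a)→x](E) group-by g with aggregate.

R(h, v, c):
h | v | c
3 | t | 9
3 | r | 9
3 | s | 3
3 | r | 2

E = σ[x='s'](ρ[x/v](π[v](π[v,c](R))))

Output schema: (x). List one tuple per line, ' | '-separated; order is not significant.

Row counts bottom-up:
  R → 4
  π[v,c](R) → 4
  π[v](π[v,c](R)) → 4
  ρ[x/v](π[v](π[v,c](R))) → 4
  σ[x='s'](ρ[x/v](π[v](π[v,c](R)))) → 1

== RESULT ==
x
s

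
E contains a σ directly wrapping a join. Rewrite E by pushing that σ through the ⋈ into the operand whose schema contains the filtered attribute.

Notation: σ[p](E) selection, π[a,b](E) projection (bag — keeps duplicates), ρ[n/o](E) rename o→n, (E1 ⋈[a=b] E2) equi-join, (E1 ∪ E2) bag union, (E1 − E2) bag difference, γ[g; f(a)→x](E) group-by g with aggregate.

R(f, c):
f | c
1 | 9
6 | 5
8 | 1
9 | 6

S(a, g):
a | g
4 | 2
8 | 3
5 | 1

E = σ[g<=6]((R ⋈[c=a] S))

σ filters on g, owned by the right side.
E' = (R ⋈[c=a] σ[g<=6](S))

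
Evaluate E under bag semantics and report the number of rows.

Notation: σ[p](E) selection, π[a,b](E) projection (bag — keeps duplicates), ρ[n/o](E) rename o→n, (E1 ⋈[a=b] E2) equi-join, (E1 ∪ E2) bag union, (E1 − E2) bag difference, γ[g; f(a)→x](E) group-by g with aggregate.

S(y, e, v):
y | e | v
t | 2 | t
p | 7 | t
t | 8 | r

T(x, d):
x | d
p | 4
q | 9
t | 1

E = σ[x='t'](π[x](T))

Subexpression sizes:
  T → 3
  π[x](T) → 3
  σ[x='t'](π[x](T)) → 1

|E| = 1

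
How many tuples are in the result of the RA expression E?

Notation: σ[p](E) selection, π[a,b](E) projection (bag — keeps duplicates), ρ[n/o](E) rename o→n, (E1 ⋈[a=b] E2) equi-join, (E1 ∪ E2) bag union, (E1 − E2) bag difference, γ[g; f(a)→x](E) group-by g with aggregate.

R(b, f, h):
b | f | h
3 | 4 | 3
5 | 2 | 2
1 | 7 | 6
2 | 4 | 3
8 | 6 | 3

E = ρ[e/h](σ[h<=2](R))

Subexpression sizes:
  R → 5
  σ[h<=2](R) → 1
  ρ[e/h](σ[h<=2](R)) → 1

|E| = 1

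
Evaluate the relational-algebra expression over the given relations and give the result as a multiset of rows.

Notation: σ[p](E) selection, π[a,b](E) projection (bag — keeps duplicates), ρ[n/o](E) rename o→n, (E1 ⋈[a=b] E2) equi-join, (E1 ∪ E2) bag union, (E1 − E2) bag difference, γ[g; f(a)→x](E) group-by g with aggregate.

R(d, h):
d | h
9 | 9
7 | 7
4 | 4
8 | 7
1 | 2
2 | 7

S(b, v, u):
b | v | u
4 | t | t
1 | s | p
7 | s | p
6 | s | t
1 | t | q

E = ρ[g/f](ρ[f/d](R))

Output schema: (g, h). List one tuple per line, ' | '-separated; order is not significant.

Stepwise |·|:
  R → 6
  ρ[f/d](R) → 6
  ρ[g/f](ρ[f/d](R)) → 6

== RESULT ==
g | h
1 | 2
2 | 7
4 | 4
7 | 7
8 | 7
9 | 9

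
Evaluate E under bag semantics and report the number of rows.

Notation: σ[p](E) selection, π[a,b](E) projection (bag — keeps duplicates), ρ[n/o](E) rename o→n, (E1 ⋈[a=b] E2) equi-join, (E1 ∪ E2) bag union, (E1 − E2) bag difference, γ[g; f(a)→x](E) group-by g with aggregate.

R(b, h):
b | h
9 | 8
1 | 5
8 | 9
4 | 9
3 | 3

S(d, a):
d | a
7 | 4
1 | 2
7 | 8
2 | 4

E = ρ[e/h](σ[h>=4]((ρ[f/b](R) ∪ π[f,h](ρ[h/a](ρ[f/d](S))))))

Per-node cardinality:
  R → 5
  ρ[f/b](R) → 5
  S → 4
  ρ[f/d](S) → 4
  ρ[h/a](ρ[f/d](S)) → 4
  π[f,h](ρ[h/a](ρ[f/d](S))) → 4
  (ρ[f/b](R) ∪ π[f,h](ρ[h/a](ρ[f/d](S)))) → 9
  σ[h>=4]((ρ[f/b](R) ∪ π[f,h](ρ[h/a](ρ[f/d](S))))) → 7
  ρ[e/h](σ[h>=4]((ρ[f/b](R) ∪ π[f,h](ρ[h/a](ρ[f/d](S)))))) → 7

|E| = 7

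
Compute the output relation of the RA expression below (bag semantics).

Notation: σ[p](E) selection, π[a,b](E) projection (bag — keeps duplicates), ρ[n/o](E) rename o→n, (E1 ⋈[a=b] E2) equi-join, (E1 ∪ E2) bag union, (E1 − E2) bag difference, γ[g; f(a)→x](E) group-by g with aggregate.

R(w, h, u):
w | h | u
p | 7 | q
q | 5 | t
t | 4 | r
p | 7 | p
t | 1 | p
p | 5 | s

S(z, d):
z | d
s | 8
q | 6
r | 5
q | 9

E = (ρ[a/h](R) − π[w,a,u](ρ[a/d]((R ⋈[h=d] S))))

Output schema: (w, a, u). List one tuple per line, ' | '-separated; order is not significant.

Stepwise |·|:
  R → 6
  ρ[a/h](R) → 6
  R → 6
  S → 4
  (R ⋈[h=d] S) → 2
  ρ[a/d]((R ⋈[h=d] S)) → 2
  π[w,a,u](ρ[a/d]((R ⋈[h=d] S))) → 2
  (ρ[a/h](R) − π[w,a,u](ρ[a/d]((R ⋈[h=d] S)))) → 4

== RESULT ==
w | a | u
p | 7 | p
p | 7 | q
t | 1 | p
t | 4 | r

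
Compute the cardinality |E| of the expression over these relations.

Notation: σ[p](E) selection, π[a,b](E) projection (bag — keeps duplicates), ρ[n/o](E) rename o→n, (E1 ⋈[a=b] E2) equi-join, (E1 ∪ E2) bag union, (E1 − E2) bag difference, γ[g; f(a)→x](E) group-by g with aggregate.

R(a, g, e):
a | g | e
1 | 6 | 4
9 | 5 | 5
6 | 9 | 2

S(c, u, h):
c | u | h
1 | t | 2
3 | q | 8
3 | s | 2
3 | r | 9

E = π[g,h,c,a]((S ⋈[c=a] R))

Per-node cardinality:
  S → 4
  R → 3
  (S ⋈[c=a] R) → 1
  π[g,h,c,a]((S ⋈[c=a] R)) → 1

|E| = 1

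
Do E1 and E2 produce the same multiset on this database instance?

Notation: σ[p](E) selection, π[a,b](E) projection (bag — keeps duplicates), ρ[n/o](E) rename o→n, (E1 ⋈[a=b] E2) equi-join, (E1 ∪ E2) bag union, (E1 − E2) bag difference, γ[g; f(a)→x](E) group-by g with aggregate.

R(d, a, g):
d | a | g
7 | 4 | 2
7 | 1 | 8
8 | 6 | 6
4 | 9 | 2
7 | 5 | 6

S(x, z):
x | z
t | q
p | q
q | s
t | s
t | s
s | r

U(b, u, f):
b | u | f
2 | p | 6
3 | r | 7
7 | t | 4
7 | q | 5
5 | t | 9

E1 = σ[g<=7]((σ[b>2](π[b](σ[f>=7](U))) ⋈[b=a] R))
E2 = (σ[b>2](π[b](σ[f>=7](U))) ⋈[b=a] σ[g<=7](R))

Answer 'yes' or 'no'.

E1 stepwise |·|:
  U → 5
  σ[f>=7](U) → 2
  π[b](σ[f>=7](U)) → 2
  σ[b>2](π[b](σ[f>=7](U))) → 2
  R → 5
  (σ[b>2](π[b](σ[f>=7](U))) ⋈[b=a] R) → 1
  σ[g<=7]((σ[b>2](π[b](σ[f>=7](U))) ⋈[b=a] R)) → 1
E2 stepwise |·|:
  U → 5
  σ[f>=7](U) → 2
  π[b](σ[f>=7](U)) → 2
  σ[b>2](π[b](σ[f>=7](U))) → 2
  R → 5
  σ[g<=7](R) → 4
  (σ[b>2](π[b](σ[f>=7](U))) ⋈[b=a] σ[g<=7](R)) → 1

E1 and E2 produce the same multiset:
b | d | a | g
5 | 7 | 5 | 6

yes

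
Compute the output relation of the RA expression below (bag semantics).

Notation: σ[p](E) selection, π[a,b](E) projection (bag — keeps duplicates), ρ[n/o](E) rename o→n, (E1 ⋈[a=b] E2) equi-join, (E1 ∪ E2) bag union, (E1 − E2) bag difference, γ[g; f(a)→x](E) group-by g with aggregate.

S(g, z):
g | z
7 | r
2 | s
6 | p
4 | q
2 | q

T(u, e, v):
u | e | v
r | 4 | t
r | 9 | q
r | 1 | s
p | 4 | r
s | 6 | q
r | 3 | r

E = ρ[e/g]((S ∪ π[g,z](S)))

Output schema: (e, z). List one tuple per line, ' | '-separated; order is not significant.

Row counts bottom-up:
  S → 5
  S → 5
  π[g,z](S) → 5
  (S ∪ π[g,z](S)) → 10
  ρ[e/g]((S ∪ π[g,z](S))) → 10

== RESULT ==
e | z
2 | q
2 | q
2 | s
2 | s
4 | q
4 | q
6 | p
6 | p
7 | r
7 | r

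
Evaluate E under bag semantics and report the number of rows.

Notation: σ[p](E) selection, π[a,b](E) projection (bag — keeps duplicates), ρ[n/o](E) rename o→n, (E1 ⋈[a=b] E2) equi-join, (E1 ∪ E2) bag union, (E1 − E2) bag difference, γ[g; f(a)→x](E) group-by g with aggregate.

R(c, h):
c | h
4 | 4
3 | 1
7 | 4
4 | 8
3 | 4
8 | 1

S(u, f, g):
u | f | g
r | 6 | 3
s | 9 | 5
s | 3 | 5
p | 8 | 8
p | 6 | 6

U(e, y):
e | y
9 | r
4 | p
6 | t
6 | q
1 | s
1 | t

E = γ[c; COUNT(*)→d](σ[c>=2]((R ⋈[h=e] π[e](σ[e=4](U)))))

Per-node cardinality:
  R → 6
  U → 6
  σ[e=4](U) → 1
  π[e](σ[e=4](U)) → 1
  (R ⋈[h=e] π[e](σ[e=4](U))) → 3
  σ[c>=2]((R ⋈[h=e] π[e](σ[e=4](U)))) → 3
  γ[c; COUNT(*)→d](σ[c>=2]((R ⋈[h=e] π[e](σ[e=4](U))))) → 3

|E| = 3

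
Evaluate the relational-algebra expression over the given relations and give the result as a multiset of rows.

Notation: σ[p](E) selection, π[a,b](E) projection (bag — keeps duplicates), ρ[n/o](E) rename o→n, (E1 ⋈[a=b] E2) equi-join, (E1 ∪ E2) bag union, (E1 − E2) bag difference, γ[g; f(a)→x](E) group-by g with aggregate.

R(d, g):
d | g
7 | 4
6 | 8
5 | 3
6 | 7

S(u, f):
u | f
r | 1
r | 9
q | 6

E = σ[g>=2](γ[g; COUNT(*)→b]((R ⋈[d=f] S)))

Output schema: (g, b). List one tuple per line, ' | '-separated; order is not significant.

Stepwise |·|:
  R → 4
  S → 3
  (R ⋈[d=f] S) → 2
  γ[g; COUNT(*)→b]((R ⋈[d=f] S)) → 2
  σ[g>=2](γ[g; COUNT(*)→b]((R ⋈[d=f] S))) → 2

== RESULT ==
g | b
7 | 1
8 | 1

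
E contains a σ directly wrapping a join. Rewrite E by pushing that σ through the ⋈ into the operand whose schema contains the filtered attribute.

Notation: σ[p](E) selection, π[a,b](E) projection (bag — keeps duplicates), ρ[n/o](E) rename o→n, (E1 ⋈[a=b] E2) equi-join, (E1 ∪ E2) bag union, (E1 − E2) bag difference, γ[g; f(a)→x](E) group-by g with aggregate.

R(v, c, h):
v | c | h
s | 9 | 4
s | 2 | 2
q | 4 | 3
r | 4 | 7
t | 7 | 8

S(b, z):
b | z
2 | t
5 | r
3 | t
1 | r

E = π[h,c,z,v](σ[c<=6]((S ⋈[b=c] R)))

σ filters on c, owned by the right side.
E' = π[h,c,z,v]((S ⋈[b=c] σ[c<=6](R)))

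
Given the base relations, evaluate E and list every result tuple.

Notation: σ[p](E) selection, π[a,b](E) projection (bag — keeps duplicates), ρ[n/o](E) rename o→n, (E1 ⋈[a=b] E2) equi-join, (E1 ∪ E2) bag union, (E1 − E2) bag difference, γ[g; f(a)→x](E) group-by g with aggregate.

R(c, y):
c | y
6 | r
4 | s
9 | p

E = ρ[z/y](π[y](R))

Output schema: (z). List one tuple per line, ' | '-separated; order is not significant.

Row counts bottom-up:
  R → 3
  π[y](R) → 3
  ρ[z/y](π[y](R)) → 3

== RESULT ==
z
p
r
s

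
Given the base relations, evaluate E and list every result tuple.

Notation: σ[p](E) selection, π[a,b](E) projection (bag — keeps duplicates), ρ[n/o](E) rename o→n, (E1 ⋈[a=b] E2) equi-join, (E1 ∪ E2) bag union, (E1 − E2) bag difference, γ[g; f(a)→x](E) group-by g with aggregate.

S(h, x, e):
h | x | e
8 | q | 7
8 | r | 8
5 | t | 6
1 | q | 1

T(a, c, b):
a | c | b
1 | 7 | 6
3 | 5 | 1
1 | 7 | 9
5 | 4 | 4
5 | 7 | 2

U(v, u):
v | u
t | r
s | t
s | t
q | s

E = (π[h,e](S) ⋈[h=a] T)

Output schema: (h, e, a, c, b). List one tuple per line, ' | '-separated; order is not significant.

Per-node cardinality:
  S → 4
  π[h,e](S) → 4
  T → 5
  (π[h,e](S) ⋈[h=a] T) → 4

== RESULT ==
h | e | a | c | b
1 | 1 | 1 | 7 | 6
1 | 1 | 1 | 7 | 9
5 | 6 | 5 | 4 | 4
5 | 6 | 5 | 7 | 2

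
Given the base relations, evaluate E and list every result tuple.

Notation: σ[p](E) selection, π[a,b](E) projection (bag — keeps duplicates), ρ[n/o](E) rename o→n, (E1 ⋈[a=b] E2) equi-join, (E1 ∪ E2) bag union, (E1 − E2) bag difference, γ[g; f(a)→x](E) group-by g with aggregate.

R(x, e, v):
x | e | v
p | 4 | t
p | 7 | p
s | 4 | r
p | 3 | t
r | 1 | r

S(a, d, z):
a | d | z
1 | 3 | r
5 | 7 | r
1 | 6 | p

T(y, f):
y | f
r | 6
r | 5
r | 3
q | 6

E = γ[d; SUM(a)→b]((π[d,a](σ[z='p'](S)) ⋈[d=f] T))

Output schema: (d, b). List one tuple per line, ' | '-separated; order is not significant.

Subexpression sizes:
  S → 3
  σ[z='p'](S) → 1
  π[d,a](σ[z='p'](S)) → 1
  T → 4
  (π[d,a](σ[z='p'](S)) ⋈[d=f] T) → 2
  γ[d; SUM(a)→b]((π[d,a](σ[z='p'](S)) ⋈[d=f] T)) → 1

== RESULT ==
d | b
6 | 2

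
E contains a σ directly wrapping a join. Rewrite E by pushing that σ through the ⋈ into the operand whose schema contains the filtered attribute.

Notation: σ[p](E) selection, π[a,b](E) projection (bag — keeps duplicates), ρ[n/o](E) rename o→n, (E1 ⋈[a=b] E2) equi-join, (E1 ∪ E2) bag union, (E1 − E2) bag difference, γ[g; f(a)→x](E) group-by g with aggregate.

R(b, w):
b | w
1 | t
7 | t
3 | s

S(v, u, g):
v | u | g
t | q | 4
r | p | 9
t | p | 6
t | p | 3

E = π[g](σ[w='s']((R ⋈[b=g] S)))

σ filters on w, owned by the left side.
E' = π[g]((σ[w='s'](R) ⋈[b=g] S))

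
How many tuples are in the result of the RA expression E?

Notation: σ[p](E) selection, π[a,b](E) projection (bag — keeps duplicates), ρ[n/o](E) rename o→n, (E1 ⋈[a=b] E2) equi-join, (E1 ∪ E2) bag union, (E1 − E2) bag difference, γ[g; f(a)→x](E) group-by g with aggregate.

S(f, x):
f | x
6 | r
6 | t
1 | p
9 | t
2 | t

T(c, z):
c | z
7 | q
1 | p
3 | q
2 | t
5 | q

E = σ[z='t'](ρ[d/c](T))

Per-node cardinality:
  T → 5
  ρ[d/c](T) → 5
  σ[z='t'](ρ[d/c](T)) → 1

|E| = 1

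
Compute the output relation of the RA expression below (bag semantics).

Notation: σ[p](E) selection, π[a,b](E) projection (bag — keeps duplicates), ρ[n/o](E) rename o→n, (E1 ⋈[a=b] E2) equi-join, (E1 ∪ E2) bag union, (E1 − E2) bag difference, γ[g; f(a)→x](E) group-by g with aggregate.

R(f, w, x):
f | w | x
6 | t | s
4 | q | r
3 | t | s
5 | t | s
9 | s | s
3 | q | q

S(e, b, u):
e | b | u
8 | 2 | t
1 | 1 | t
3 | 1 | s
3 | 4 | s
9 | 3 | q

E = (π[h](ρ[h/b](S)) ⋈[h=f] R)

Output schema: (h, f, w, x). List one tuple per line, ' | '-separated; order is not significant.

Subexpression sizes:
  S → 5
  ρ[h/b](S) → 5
  π[h](ρ[h/b](S)) → 5
  R → 6
  (π[h](ρ[h/b](S)) ⋈[h=f] R) → 3

== RESULT ==
h | f | w | x
3 | 3 | q | q
3 | 3 | t | s
4 | 4 | q | r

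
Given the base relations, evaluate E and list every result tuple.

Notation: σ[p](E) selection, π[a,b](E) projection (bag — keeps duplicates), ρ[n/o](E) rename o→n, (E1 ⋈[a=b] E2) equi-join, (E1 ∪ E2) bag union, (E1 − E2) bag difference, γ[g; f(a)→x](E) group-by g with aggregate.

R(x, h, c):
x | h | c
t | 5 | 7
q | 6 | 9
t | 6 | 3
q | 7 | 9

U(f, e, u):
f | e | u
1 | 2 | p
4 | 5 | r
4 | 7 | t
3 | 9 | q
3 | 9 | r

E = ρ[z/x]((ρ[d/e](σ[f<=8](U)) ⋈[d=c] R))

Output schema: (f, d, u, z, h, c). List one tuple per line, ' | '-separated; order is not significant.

Row counts bottom-up:
  U → 5
  σ[f<=8](U) → 5
  ρ[d/e](σ[f<=8](U)) → 5
  R → 4
  (ρ[d/e](σ[f<=8](U)) ⋈[d=c] R) → 5
  ρ[z/x]((ρ[d/e](σ[f<=8](U)) ⋈[d=c] R)) → 5

== RESULT ==
f | d | u | z | h | c
3 | 9 | q | q | 6 | 9
3 | 9 | q | q | 7 | 9
3 | 9 | r | q | 6 | 9
3 | 9 | r | q | 7 | 9
4 | 7 | t | t | 5 | 7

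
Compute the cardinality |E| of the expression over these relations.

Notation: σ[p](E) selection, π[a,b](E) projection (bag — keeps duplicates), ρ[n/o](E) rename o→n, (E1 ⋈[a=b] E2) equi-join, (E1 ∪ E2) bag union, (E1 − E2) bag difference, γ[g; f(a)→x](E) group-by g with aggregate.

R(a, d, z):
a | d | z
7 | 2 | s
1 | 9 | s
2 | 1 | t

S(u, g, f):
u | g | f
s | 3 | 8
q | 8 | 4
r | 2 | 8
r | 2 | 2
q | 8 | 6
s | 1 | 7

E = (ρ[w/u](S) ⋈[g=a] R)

Row counts bottom-up:
  S → 6
  ρ[w/u](S) → 6
  R → 3
  (ρ[w/u](S) ⋈[g=a] R) → 3

|E| = 3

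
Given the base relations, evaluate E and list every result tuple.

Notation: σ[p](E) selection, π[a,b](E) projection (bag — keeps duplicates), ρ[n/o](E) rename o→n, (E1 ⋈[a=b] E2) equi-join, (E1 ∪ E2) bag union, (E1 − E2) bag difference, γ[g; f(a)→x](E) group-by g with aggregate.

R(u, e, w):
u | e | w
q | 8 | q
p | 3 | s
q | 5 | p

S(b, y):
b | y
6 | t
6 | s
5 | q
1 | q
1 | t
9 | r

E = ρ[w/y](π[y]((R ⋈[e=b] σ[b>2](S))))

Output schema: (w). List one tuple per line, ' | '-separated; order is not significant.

Stepwise |·|:
  R → 3
  S → 6
  σ[b>2](S) → 4
  (R ⋈[e=b] σ[b>2](S)) → 1
  π[y]((R ⋈[e=b] σ[b>2](S))) → 1
  ρ[w/y](π[y]((R ⋈[e=b] σ[b>2](S)))) → 1

== RESULT ==
w
q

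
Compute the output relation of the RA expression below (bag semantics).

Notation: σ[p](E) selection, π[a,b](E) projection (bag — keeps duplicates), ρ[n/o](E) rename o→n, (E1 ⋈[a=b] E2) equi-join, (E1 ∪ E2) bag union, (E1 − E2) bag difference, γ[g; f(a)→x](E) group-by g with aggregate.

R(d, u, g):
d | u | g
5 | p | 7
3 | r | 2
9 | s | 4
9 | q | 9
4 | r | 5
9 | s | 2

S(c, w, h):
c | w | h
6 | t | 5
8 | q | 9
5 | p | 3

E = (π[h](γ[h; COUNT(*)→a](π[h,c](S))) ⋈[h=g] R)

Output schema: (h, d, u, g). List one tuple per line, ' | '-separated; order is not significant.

Stepwise |·|:
  S → 3
  π[h,c](S) → 3
  γ[h; COUNT(*)→a](π[h,c](S)) → 3
  π[h](γ[h; COUNT(*)→a](π[h,c](S))) → 3
  R → 6
  (π[h](γ[h; COUNT(*)→a](π[h,c](S))) ⋈[h=g] R) → 2

== RESULT ==
h | d | u | g
5 | 4 | r | 5
9 | 9 | q | 9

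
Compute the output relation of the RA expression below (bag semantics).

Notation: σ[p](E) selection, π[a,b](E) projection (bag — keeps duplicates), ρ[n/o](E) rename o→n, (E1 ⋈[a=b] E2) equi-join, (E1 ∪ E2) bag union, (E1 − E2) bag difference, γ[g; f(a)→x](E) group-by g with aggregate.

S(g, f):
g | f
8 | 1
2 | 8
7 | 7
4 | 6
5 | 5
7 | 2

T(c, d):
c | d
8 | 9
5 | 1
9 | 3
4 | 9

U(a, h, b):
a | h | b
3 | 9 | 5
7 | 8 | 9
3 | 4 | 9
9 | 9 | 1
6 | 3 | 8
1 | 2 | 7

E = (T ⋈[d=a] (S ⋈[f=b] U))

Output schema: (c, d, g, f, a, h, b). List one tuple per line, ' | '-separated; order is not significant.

Row counts bottom-up:
  T → 4
  S → 6
  U → 6
  (S ⋈[f=b] U) → 4
  (T ⋈[d=a] (S ⋈[f=b] U)) → 4

== RESULT ==
c | d | g | f | a | h | b
4 | 9 | 8 | 1 | 9 | 9 | 1
5 | 1 | 7 | 7 | 1 | 2 | 7
8 | 9 | 8 | 1 | 9 | 9 | 1
9 | 3 | 5 | 5 | 3 | 9 | 5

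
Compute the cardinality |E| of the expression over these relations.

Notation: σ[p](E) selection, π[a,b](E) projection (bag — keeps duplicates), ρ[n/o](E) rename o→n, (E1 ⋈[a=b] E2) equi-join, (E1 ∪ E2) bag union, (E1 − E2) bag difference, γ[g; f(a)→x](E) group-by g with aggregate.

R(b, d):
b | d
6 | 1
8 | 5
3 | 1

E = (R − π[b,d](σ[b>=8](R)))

Subexpression sizes:
  R → 3
  R → 3
  σ[b>=8](R) → 1
  π[b,d](σ[b>=8](R)) → 1
  (R − π[b,d](σ[b>=8](R))) → 2

|E| = 2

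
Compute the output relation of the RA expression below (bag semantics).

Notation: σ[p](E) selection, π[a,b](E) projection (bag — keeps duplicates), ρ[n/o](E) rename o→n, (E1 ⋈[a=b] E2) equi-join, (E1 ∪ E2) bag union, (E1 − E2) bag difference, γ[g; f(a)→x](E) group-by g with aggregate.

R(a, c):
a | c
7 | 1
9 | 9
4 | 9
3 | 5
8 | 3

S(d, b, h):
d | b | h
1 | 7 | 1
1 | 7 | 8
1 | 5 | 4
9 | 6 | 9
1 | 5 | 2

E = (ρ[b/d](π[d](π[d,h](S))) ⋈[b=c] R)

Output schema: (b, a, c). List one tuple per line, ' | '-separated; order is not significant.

Stepwise |·|:
  S → 5
  π[d,h](S) → 5
  π[d](π[d,h](S)) → 5
  ρ[b/d](π[d](π[d,h](S))) → 5
  R → 5
  (ρ[b/d](π[d](π[d,h](S))) ⋈[b=c] R) → 6

== RESULT ==
b | a | c
1 | 7 | 1
1 | 7 | 1
1 | 7 | 1
1 | 7 | 1
9 | 4 | 9
9 | 9 | 9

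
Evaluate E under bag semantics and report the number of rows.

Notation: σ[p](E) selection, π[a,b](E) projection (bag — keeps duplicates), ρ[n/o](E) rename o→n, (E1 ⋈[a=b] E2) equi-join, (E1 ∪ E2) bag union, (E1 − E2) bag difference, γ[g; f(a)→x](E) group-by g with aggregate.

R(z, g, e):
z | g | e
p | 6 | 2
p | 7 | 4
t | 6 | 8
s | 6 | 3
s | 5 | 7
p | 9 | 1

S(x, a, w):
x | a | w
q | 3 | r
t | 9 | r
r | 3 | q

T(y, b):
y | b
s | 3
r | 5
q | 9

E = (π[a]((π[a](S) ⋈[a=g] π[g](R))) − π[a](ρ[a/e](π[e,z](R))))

Subexpression sizes:
  S → 3
  π[a](S) → 3
  R → 6
  π[g](R) → 6
  (π[a](S) ⋈[a=g] π[g](R)) → 1
  π[a]((π[a](S) ⋈[a=g] π[g](R))) → 1
  R → 6
  π[e,z](R) → 6
  ρ[a/e](π[e,z](R)) → 6
  π[a](ρ[a/e](π[e,z](R))) → 6
  (π[a]((π[a](S) ⋈[a=g] π[g](R))) − π[a](ρ[a/e](π[e,z](R)))) → 1

|E| = 1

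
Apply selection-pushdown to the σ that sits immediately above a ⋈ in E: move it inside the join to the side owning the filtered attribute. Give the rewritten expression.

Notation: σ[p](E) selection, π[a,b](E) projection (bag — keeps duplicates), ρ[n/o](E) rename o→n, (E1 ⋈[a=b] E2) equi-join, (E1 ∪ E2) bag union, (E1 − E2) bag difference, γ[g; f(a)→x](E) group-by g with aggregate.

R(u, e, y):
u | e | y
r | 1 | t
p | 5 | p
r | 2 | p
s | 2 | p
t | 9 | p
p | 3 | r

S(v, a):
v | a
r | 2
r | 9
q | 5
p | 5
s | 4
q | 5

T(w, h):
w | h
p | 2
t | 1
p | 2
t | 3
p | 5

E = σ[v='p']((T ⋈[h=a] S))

σ filters on v, owned by the right side.
E' = (T ⋈[h=a] σ[v='p'](S))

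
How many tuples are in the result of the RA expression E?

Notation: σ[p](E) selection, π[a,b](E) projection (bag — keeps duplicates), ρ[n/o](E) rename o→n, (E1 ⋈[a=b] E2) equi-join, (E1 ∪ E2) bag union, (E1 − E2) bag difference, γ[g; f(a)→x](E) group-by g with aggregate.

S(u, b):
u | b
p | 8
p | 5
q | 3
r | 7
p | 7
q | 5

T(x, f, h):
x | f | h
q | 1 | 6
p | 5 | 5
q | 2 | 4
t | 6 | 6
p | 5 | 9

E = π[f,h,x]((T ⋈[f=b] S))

Per-node cardinality:
  T → 5
  S → 6
  (T ⋈[f=b] S) → 4
  π[f,h,x]((T ⋈[f=b] S)) → 4

|E| = 4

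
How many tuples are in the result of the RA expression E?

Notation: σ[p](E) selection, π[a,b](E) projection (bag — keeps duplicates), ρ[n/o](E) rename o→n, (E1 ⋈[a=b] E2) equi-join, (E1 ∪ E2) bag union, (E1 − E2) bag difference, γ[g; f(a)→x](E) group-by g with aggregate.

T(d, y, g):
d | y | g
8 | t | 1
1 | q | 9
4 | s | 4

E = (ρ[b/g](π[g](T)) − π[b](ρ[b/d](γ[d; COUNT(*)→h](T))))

Per-node cardinality:
  T → 3
  π[g](T) → 3
  ρ[b/g](π[g](T)) → 3
  T → 3
  γ[d; COUNT(*)→h](T) → 3
  ρ[b/d](γ[d; COUNT(*)→h](T)) → 3
  π[b](ρ[b/d](γ[d; COUNT(*)→h](T))) → 3
  (ρ[b/g](π[g](T)) − π[b](ρ[b/d](γ[d; COUNT(*)→h](T)))) → 1

|E| = 1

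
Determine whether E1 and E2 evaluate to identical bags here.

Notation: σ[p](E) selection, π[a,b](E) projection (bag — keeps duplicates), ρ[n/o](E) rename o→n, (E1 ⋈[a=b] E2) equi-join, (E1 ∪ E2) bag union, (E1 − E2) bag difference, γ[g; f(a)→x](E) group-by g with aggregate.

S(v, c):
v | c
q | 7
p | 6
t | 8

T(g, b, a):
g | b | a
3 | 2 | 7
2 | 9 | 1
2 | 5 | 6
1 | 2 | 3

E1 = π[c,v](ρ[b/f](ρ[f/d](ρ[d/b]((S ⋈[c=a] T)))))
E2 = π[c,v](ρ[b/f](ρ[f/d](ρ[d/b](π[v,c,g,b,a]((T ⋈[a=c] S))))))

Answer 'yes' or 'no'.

E1 row counts bottom-up:
  S → 3
  T → 4
  (S ⋈[c=a] T) → 2
  ρ[d/b]((S ⋈[c=a] T)) → 2
  ρ[f/d](ρ[d/b]((S ⋈[c=a] T))) → 2
  ρ[b/f](ρ[f/d](ρ[d/b]((S ⋈[c=a] T)))) → 2
  π[c,v](ρ[b/f](ρ[f/d](ρ[d/b]((S ⋈[c=a] T))))) → 2
E2 row counts bottom-up:
  T → 4
  S → 3
  (T ⋈[a=c] S) → 2
  π[v,c,g,b,a]((T ⋈[a=c] S)) → 2
  ρ[d/b](π[v,c,g,b,a]((T ⋈[a=c] S))) → 2
  ρ[f/d](ρ[d/b](π[v,c,g,b,a]((T ⋈[a=c] S)))) → 2
  ρ[b/f](ρ[f/d](ρ[d/b](π[v,c,g,b,a]((T ⋈[a=c] S))))) → 2
  π[c,v](ρ[b/f](ρ[f/d](ρ[d/b](π[v,c,g,b,a]((T ⋈[a=c] S)))))) → 2

E1 and E2 produce the same multiset:
c | v
6 | p
7 | q

yes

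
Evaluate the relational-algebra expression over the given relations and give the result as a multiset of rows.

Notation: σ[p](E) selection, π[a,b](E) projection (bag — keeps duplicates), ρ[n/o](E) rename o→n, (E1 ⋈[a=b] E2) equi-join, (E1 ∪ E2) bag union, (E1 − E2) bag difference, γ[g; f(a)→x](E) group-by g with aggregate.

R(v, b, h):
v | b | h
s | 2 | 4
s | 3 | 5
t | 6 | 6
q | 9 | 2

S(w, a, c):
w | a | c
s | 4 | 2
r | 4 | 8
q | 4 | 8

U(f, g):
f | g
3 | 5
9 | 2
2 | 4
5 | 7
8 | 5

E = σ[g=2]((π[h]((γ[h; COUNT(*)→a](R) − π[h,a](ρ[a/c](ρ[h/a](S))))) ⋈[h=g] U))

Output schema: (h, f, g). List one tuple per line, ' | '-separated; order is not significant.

Subexpression sizes:
  R → 4
  γ[h; COUNT(*)→a](R) → 4
  S → 3
  ρ[h/a](S) → 3
  ρ[a/c](ρ[h/a](S)) → 3
  π[h,a](ρ[a/c](ρ[h/a](S))) → 3
  (γ[h; COUNT(*)→a](R) − π[h,a](ρ[a/c](ρ[h/a](S)))) → 4
  π[h]((γ[h; COUNT(*)→a](R) − π[h,a](ρ[a/c](ρ[h/a](S))))) → 4
  U → 5
  (π[h]((γ[h; COUNT(*)→a](R) − π[h,a](ρ[a/c](ρ[h/a](S))))) ⋈[h=g] U) → 4
  σ[g=2]((π[h]((γ[h; COUNT(*)→a](R) − π[h,a](ρ[a/c](ρ[h/a](S))))) ⋈[h=g] U)) → 1

== RESULT ==
h | f | g
2 | 9 | 2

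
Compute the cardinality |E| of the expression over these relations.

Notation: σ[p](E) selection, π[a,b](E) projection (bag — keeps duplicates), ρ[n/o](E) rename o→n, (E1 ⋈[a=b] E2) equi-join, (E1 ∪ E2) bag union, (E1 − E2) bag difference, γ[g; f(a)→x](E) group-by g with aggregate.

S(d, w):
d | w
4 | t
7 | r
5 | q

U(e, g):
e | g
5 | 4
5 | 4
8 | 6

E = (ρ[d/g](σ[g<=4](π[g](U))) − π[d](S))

Subexpression sizes:
  U → 3
  π[g](U) → 3
  σ[g<=4](π[g](U)) → 2
  ρ[d/g](σ[g<=4](π[g](U))) → 2
  S → 3
  π[d](S) → 3
  (ρ[d/g](σ[g<=4](π[g](U))) − π[d](S)) → 1

|E| = 1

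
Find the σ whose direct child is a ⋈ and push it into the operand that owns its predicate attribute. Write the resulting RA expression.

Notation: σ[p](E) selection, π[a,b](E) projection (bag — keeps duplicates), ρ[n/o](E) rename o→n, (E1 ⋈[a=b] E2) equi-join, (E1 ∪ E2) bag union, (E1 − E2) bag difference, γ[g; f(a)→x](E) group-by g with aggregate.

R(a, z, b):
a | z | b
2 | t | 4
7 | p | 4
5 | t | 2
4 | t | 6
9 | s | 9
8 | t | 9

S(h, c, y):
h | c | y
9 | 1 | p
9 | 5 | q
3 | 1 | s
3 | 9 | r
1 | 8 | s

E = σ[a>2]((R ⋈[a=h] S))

σ filters on a, owned by the left side.
E' = (σ[a>2](R) ⋈[a=h] S)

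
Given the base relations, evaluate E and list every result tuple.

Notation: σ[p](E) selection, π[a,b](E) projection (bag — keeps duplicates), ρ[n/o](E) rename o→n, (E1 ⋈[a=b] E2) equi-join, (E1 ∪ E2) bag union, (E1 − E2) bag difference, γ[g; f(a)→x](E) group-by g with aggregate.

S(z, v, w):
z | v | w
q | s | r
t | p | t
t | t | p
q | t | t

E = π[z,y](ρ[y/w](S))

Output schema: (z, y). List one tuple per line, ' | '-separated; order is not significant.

Per-node cardinality:
  S → 4
  ρ[y/w](S) → 4
  π[z,y](ρ[y/w](S)) → 4

== RESULT ==
z | y
q | r
q | t
t | p
t | t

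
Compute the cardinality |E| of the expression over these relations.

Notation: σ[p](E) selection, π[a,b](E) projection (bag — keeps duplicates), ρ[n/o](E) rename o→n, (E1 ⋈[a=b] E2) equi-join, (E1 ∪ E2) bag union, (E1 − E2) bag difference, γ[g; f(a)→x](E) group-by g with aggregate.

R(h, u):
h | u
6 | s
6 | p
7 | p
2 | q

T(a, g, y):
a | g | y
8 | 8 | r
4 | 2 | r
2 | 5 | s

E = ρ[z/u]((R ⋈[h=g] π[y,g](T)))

Stepwise |·|:
  R → 4
  T → 3
  π[y,g](T) → 3
  (R ⋈[h=g] π[y,g](T)) → 1
  ρ[z/u]((R ⋈[h=g] π[y,g](T))) → 1

|E| = 1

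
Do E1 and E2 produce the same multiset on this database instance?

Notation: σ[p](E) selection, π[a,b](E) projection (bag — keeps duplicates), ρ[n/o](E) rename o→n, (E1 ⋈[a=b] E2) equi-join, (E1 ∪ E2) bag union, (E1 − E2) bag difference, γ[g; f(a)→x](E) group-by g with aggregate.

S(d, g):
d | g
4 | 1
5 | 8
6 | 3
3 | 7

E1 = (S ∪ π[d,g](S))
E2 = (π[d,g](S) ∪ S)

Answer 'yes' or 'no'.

E1 stepwise |·|:
  S → 4
  S → 4
  π[d,g](S) → 4
  (S ∪ π[d,g](S)) → 8
E2 stepwise |·|:
  S → 4
  π[d,g](S) → 4
  S → 4
  (π[d,g](S) ∪ S) → 8

E1 and E2 produce the same multiset:
d | g
3 | 7
3 | 7
4 | 1
4 | 1
5 | 8
5 | 8
6 | 3
6 | 3

yes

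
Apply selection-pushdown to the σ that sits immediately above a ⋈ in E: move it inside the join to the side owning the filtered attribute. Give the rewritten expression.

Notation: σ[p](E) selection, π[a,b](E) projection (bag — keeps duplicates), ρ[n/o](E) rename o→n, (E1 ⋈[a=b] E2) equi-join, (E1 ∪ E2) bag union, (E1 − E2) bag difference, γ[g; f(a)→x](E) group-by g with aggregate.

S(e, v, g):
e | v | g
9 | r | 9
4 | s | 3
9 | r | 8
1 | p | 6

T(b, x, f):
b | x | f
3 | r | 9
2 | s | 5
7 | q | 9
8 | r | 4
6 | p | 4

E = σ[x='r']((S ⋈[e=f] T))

σ filters on x, owned by the right side.
E' = (S ⋈[e=f] σ[x='r'](T))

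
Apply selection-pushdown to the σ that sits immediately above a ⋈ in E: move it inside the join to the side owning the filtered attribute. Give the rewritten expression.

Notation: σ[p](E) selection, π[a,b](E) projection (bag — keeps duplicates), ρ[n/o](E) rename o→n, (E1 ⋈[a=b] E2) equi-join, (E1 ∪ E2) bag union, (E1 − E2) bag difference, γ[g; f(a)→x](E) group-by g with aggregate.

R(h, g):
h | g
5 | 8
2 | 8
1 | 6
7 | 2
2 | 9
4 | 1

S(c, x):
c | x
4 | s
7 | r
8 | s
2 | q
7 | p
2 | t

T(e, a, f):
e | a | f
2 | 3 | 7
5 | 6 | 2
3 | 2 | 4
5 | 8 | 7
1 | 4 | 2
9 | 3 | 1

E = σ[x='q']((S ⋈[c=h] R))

σ filters on x, owned by the left side.
E' = (σ[x='q'](S) ⋈[c=h] R)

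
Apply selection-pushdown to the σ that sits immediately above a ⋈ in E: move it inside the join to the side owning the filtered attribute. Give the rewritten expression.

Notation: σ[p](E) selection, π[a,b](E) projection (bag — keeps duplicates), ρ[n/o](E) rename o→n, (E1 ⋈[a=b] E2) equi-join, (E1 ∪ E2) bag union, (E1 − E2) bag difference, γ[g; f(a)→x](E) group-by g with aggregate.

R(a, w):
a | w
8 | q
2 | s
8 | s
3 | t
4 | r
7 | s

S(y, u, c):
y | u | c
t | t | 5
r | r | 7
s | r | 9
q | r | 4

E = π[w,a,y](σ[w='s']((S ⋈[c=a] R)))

σ filters on w, owned by the right side.
E' = π[w,a,y]((S ⋈[c=a] σ[w='s'](R)))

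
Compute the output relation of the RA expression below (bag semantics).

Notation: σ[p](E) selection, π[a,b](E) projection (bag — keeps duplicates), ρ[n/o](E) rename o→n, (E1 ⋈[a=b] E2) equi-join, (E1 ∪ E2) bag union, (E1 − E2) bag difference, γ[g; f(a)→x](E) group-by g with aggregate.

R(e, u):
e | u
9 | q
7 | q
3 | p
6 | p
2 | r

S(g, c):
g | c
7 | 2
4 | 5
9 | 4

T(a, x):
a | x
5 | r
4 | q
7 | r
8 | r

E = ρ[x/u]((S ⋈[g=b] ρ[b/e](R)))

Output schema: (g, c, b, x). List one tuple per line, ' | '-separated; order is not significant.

Stepwise |·|:
  S → 3
  R → 5
  ρ[b/e](R) → 5
  (S ⋈[g=b] ρ[b/e](R)) → 2
  ρ[x/u]((S ⋈[g=b] ρ[b/e](R))) → 2

== RESULT ==
g | c | b | x
7 | 2 | 7 | q
9 | 4 | 9 | q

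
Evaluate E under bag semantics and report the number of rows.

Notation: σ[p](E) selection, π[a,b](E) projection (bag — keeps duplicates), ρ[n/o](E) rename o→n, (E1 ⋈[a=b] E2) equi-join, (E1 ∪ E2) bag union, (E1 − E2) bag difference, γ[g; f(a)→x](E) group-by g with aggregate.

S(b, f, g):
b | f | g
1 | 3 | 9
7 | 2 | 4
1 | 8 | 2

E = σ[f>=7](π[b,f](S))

Stepwise |·|:
  S → 3
  π[b,f](S) → 3
  σ[f>=7](π[b,f](S)) → 1

|E| = 1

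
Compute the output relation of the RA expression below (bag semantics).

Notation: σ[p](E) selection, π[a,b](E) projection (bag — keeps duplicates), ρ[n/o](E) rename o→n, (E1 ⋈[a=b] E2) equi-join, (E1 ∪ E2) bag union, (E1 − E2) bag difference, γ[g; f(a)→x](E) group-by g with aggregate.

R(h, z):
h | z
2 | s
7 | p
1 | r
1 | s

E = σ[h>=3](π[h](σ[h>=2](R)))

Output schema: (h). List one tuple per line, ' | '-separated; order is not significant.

Stepwise |·|:
  R → 4
  σ[h>=2](R) → 2
  π[h](σ[h>=2](R)) → 2
  σ[h>=3](π[h](σ[h>=2](R))) → 1

== RESULT ==
h
7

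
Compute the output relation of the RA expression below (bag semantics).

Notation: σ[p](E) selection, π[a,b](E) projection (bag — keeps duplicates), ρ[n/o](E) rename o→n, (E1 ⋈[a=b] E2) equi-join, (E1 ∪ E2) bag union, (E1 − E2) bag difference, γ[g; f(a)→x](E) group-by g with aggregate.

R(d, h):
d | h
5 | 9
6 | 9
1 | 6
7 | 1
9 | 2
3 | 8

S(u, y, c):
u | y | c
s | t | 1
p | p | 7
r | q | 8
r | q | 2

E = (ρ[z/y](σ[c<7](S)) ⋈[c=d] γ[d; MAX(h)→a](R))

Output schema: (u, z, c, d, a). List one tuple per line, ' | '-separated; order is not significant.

Subexpression sizes:
  S → 4
  σ[c<7](S) → 2
  ρ[z/y](σ[c<7](S)) → 2
  R → 6
  γ[d; MAX(h)→a](R) → 6
  (ρ[z/y](σ[c<7](S)) ⋈[c=d] γ[d; MAX(h)→a](R)) → 1

== RESULT ==
u | z | c | d | a
s | t | 1 | 1 | 6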